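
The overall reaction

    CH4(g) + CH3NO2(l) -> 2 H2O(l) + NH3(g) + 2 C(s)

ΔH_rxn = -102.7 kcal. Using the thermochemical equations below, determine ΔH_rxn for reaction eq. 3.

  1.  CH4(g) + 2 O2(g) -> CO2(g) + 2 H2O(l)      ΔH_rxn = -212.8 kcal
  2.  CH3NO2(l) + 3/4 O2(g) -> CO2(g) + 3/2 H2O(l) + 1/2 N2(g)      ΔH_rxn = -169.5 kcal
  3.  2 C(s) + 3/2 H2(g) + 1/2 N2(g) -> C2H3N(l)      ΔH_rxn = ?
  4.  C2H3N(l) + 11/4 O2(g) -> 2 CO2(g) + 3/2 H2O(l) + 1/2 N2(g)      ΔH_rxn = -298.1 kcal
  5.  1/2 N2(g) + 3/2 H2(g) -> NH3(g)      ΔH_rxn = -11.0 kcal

ΔH_rxn = 7.5 kcal

eq. 1 as written: -212.8 kcal
eq. 2 as written: -169.5 kcal
eq. 3 reversed: contributes −x
eq. 4 reversed: +298.1 kcal
eq. 5 as written: -11.0 kcal
-102.7 = (-212.8) + (-169.5) + (+298.1) + (-11.0) − x
x = (-102.7 − (-95.2)) / (-1) = 7.5 kcal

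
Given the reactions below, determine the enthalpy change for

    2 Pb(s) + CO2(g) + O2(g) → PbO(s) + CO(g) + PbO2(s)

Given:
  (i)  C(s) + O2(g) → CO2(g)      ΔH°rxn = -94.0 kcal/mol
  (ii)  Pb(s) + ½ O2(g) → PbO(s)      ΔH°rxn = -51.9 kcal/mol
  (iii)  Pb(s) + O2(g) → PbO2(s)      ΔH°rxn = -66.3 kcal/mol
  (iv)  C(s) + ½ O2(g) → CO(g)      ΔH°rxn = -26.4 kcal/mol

ΔH°rxn = -50.6 kcal/mol

(i) reversed: +94.0 kcal/mol
(ii) as written: -51.9 kcal/mol
(iii) as written: -66.3 kcal/mol
(iv) as written: -26.4 kcal/mol
Since enthalpy is a state function, ΔH°rxn = (+94.0) + (-51.9) + (-66.3) + (-26.4) = -50.6 kcal/mol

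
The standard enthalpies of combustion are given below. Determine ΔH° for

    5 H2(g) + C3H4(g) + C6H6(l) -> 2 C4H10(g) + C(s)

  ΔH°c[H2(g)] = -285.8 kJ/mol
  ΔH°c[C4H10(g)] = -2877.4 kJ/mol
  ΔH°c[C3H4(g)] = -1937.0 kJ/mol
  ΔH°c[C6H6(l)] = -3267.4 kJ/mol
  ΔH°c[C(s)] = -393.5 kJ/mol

ΔH° = -485.1 kJ/mol

With combustion enthalpies, reactants minus products:
= [5·(-285.8) + 1·(-1937.0) + 1·(-3267.4)] − [2·(-2877.4) + 1·(-393.5)]
= -485.1 kJ/mol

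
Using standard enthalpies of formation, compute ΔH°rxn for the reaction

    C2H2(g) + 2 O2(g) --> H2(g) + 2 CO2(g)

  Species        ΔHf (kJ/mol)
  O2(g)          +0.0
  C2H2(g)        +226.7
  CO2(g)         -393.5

Products: 1·(+0.0) + 2·(-393.5) = -787.0
Reactants: 1·(+226.7) + 2·(+0.0) = +226.7
ΔH°rxn = (-787.0) − (+226.7) = -1013.7 kJ/mol

ΔH°rxn = -1013.7 kJ/mol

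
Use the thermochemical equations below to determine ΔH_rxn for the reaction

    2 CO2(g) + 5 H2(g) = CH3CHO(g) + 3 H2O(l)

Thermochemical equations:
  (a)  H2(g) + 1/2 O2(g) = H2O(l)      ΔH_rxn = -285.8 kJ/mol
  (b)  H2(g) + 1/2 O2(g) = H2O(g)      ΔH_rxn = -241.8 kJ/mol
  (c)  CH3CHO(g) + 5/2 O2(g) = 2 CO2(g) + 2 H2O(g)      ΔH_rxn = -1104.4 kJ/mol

ΔH_rxn = -236.6 kJ/mol

(a) × 3 (×3 to match 3 H2O(l) in the target): (3)·(-285.8) = -857.4 kJ/mol
(b) × 2: (2)·(-241.8) = -483.6 kJ/mol
(c) reversed (reverse to put CH3CHO(g) on the product side): +1104.4 kJ/mol
By Hess's law, ΔH_rxn = (-857.4) + (-483.6) + (+1104.4) = -236.6 kJ/mol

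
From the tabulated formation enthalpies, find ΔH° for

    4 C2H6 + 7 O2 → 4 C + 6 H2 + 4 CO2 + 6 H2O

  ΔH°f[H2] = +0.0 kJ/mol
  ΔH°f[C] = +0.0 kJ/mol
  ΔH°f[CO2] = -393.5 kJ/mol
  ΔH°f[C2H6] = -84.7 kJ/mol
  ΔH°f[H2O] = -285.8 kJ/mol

ΔH° = -2950.0 kJ/mol

ΔH°rxn = Σ nΔHf°(products) − Σ nΔHf°(reactants).
Products: 4·(+0.0) + 6·(+0.0) + 4·(-393.5) + 6·(-285.8) = -3288.8
Reactants: 4·(-84.7) + 7·(+0.0) = -338.8
ΔH° = (-3288.8) − (-338.8) = -2950.0 kJ/mol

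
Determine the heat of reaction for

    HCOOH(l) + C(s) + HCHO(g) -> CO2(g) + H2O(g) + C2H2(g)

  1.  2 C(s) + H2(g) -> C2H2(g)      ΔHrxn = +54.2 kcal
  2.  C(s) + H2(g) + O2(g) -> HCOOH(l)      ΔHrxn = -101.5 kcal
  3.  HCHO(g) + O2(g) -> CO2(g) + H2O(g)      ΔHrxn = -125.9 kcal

ΔHrxn = 29.8 kcal

eq. 1 as written (C2H2(g) already on the product side): +54.2 kcal
eq. 2 reversed (reverse to put HCOOH(l) on the reactant side): +101.5 kcal
eq. 3 as written (HCHO(g) already on the reactant side): -125.9 kcal
ΔHrxn = (+54.2) + (+101.5) + (-125.9) = 29.8 kcal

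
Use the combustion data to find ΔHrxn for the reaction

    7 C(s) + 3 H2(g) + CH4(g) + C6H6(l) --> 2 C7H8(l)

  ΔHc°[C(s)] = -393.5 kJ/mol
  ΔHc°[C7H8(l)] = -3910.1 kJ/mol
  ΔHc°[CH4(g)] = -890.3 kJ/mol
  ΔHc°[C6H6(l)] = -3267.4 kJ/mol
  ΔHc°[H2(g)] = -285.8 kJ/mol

With combustion enthalpies, reactants minus products:
= [7·(-393.5) + 3·(-285.8) + 1·(-890.3) + 1·(-3267.4)] − [2·(-3910.1)]
= 50.6 kJ/mol

ΔHrxn = 50.6 kJ/mol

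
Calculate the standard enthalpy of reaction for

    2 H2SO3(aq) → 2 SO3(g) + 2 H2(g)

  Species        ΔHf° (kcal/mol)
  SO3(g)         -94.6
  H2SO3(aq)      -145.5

ΔH°rxn = 101.8 kcal/mol

ΔH°rxn = Σ nΔHf°(products) − Σ nΔHf°(reactants).
Products: 2·(-94.6) + 2·(+0.0) = -189.2
Reactants: 2·(-145.5) = -291.0
ΔH°rxn = (-189.2) − (-291.0) = 101.8 kcal/mol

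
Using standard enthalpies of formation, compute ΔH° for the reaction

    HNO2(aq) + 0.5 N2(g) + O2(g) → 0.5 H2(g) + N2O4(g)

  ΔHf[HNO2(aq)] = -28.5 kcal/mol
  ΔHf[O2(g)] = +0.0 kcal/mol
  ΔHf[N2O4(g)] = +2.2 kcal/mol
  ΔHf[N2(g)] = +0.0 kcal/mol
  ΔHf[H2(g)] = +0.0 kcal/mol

ΔH°rxn = Σ nΔHf°(products) − Σ nΔHf°(reactants).
Products: 1/2·(+0.0) + 1·(+2.2) = +2.2
Reactants: 1·(-28.5) + 1/2·(+0.0) + 1·(+0.0) = -28.5
ΔH° = (+2.2) − (-28.5) = 30.7 kcal/mol

ΔH° = 30.7 kcal/mol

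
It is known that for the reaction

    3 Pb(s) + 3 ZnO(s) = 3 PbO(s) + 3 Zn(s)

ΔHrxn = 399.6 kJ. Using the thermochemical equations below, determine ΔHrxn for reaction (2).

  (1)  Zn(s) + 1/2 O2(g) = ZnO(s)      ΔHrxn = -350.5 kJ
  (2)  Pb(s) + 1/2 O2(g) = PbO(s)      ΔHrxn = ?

(1) reversed and × 3 (reverse to put ZnO(s) on the reactant side; scale by 3 for the 3 ZnO(s)): (-3)·(-350.5) = +1051.5 kJ
(2) × 3 (×3 to match 3 PbO(s) in the target): contributes 3·x
+399.6 = (+1051.5) + 3·x
x = (+399.6 − (+1051.5)) / (3) = -217.3 kJ

ΔHrxn = -217.3 kJ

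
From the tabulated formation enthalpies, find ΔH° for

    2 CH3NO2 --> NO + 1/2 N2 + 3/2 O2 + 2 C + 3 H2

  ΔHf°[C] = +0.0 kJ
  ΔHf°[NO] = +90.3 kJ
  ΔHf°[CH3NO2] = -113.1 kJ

Products: 1·(+90.3) + 1/2·(+0.0) + 3/2·(+0.0) + 2·(+0.0) + 3·(+0.0) = +90.3
Reactants: 2·(-113.1) = -226.2
ΔH° = (+90.3) − (-226.2) = 316.5 kJ

ΔH° = 316.5 kJ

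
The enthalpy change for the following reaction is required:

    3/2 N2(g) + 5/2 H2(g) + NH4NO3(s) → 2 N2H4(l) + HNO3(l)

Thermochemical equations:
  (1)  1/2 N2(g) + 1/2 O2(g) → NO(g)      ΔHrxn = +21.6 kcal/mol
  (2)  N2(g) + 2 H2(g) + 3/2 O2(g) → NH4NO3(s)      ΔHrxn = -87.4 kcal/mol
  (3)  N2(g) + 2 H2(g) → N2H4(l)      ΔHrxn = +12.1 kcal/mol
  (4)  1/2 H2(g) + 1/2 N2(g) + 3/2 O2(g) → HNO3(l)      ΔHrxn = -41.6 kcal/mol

(1): not needed (NO(g) appears nowhere else).
(2) reversed (NH4NO3(s) must end up as a reactant): +87.4 kcal/mol
(3) × 2 (×2 to match 2 N2H4(l) in the target): (2)·(+12.1) = +24.2 kcal/mol
(4) as written (HNO3(l) already on the product side): -41.6 kcal/mol
By Hess's law, ΔHrxn = (-1)·(-87.4) + (2)·(+12.1) + (1)·(-41.6) = 70.0 kcal/mol

ΔHrxn = 70.0 kcal/mol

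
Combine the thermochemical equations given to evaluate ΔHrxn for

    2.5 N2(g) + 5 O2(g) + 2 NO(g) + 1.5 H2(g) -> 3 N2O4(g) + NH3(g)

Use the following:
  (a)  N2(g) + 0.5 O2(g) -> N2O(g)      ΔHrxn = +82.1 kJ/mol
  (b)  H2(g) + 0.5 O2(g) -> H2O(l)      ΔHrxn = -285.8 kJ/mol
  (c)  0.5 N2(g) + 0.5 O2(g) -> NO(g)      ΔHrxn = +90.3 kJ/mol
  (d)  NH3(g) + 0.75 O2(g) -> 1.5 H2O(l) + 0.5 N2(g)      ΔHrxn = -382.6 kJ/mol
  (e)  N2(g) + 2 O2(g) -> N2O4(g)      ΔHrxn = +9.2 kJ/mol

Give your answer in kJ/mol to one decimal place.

(a): not needed.
(b) × 3/2: (3/2)·(-285.8) = -428.7 kJ/mol
(c) reversed and × 2: (-2)·(+90.3) = -180.6 kJ/mol
(d) reversed: +382.6 kJ/mol
(e) × 3: (3)·(+9.2) = +27.6 kJ/mol
Since enthalpy is a state function, ΔHrxn = (3/2)·(-285.8) + (-2)·(+90.3) + (-1)·(-382.6) + (3)·(+9.2) = -199.1 kJ/mol

ΔHrxn = -199.1 kJ/mol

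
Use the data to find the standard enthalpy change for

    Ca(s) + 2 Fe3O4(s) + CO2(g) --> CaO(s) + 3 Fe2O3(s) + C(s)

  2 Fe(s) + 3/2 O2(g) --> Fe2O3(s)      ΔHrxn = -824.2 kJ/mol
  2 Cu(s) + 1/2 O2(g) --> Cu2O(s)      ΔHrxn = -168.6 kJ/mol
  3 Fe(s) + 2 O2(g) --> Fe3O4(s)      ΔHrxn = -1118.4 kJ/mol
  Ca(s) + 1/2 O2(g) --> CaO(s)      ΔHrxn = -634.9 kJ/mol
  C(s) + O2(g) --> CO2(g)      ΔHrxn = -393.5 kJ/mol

ΔHrxn = -477.2 kJ/mol

equation 1 × 3 (×3 to match 3 Fe2O3(s) in the target): (3)·(-824.2) = -2472.6 kJ/mol
equation 2: not needed (Cu2O(s) appears nowhere else).
equation 3 reversed and × 2 (Fe3O4(s) must end up as a reactant; ×2 to match 2 Fe3O4(s) in the target): (-2)·(-1118.4) = +2236.8 kJ/mol
equation 4 as written (CaO(s) already on the product side): -634.9 kJ/mol
equation 5 reversed (reverse to put CO2(g) on the reactant side): +393.5 kJ/mol
ΔHrxn = (-2472.6) + (+2236.8) + (-634.9) + (+393.5) = -477.2 kJ/mol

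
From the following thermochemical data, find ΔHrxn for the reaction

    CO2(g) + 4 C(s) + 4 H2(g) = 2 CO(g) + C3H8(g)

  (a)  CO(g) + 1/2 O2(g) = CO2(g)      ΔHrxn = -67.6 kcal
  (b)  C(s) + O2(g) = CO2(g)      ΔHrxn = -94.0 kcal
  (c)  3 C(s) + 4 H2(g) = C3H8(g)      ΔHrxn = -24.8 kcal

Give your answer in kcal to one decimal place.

(a) reversed and × 2: (-2)·(-67.6) = +135.2 kcal
(b) as written: -94.0 kcal
(c) as written: -24.8 kcal
Since enthalpy is a state function, ΔHrxn = (+135.2) + (-94.0) + (-24.8) = 16.4 kcal

ΔHrxn = 16.4 kcal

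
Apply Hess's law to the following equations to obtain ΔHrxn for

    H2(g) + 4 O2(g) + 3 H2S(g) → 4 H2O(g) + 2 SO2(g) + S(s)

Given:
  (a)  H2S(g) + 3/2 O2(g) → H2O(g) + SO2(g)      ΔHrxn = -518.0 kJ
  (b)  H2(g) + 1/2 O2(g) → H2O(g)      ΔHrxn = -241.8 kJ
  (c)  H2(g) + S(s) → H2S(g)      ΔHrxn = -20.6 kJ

(a) × 2 (×2 to match 2 SO2(g) in the target): (2)·(-518.0) = -1036.0 kJ
(b) × 2: (2)·(-241.8) = -483.6 kJ
(c) reversed (S(s) must end up as a product): +20.6 kJ
Summing the manipulated equations, ΔHrxn = (-1036.0) + (-483.6) + (+20.6) = -1499.0 kJ

ΔHrxn = -1499.0 kJ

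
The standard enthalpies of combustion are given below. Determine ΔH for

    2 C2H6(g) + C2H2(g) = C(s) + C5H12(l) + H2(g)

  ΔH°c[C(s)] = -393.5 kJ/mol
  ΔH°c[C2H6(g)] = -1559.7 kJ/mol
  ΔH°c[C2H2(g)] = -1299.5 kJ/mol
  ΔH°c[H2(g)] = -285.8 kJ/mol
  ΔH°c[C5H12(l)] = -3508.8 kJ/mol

With combustion enthalpies, reactants minus products:
= [2·(-1559.7) + 1·(-1299.5)] − [1·(-393.5) + 1·(-3508.8) + 1·(-285.8)]
= -230.8 kJ/mol

ΔH = -230.8 kJ/mol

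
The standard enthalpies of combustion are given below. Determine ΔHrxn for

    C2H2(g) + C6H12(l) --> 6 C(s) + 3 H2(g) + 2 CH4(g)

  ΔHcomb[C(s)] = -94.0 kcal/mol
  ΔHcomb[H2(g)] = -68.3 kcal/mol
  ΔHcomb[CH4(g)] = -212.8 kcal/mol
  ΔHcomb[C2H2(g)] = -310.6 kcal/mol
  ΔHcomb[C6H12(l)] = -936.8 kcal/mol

ΔHrxn = -52.9 kcal/mol

With combustion enthalpies, reactants minus products:
= [1·(-310.6) + 1·(-936.8)] − [6·(-94.0) + 3·(-68.3) + 2·(-212.8)]
= -52.9 kcal/mol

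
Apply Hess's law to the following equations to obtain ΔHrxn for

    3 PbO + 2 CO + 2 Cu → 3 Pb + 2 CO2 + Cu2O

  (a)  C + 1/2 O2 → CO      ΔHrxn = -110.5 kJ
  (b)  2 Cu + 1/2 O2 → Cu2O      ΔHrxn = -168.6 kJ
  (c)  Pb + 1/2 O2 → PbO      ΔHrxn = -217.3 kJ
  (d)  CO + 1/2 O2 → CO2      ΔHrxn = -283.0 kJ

ΔHrxn = -82.7 kJ

(a): not needed (C appears nowhere else).
(b) as written (Cu2O already on the product side): -168.6 kJ
(c) reversed and × 3 (reverse to put PbO on the reactant side; ×3 to match 3 PbO in the target): (-3)·(-217.3) = +651.9 kJ
(d) × 2 (scale by 2 for the 2 CO2): (2)·(-283.0) = -566.0 kJ
Summing the manipulated equations, ΔHrxn = (-168.6) + (+651.9) + (-566.0) = -82.7 kJ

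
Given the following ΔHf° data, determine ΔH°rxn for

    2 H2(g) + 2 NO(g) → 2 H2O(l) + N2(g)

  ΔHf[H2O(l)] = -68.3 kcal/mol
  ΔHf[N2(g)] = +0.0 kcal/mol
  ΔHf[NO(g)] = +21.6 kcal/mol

Products: 2·(-68.3) + 1·(+0.0) = -136.6
Reactants: 2·(+0.0) + 2·(+21.6) = +43.2
ΔH°rxn = (-136.6) − (+43.2) = -179.8 kcal/mol

ΔH°rxn = -179.8 kcal/mol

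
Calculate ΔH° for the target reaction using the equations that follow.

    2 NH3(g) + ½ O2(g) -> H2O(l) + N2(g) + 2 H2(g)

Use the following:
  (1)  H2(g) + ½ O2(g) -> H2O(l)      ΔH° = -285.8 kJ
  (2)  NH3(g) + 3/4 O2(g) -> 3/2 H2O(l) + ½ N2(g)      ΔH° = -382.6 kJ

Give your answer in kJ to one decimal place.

(1) reversed and × 2 (H2(g) must end up as a product; ×2 to match 2 H2(g) in the target): (-2)·(-285.8) = +571.6 kJ
(2) × 2 (×2 to match 2 NH3(g) in the target): (2)·(-382.6) = -765.2 kJ
ΔH° = (+571.6) + (-765.2) = -193.6 kJ

ΔH° = -193.6 kJ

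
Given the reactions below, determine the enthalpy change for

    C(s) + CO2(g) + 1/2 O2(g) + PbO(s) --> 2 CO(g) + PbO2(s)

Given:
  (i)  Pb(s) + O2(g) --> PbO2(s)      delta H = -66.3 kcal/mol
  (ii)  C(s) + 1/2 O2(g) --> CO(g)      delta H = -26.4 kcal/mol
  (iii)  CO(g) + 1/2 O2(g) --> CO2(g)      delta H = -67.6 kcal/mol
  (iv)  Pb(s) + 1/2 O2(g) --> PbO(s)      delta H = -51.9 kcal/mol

(i) as written: -66.3 kcal/mol
(ii) as written: -26.4 kcal/mol
(iii) reversed: +67.6 kcal/mol
(iv) reversed: +51.9 kcal/mol
delta H = (1)·(-66.3) + (1)·(-26.4) + (-1)·(-67.6) + (-1)·(-51.9) = 26.8 kcal/mol

delta H = 26.8 kcal/mol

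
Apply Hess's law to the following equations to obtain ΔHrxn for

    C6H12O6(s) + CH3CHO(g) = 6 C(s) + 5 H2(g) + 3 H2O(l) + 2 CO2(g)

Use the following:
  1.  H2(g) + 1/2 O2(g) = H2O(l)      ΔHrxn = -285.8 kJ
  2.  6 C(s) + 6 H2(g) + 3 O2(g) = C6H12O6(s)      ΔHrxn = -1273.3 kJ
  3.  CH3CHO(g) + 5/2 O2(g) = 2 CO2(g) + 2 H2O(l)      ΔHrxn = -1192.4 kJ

eq. 1 as written: -285.8 kJ
eq. 2 reversed: +1273.3 kJ
eq. 3 as written: -1192.4 kJ
By Hess's law, ΔHrxn = (1)·(-285.8) + (-1)·(-1273.3) + (1)·(-1192.4) = -204.9 kJ

ΔHrxn = -204.9 kJ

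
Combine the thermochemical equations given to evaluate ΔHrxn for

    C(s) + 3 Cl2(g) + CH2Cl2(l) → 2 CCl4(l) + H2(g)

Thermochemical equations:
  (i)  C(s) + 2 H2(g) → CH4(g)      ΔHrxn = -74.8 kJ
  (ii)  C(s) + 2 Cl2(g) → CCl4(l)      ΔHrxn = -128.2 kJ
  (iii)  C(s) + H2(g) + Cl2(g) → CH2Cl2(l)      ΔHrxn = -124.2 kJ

ΔHrxn = -132.2 kJ

(i): not needed.
(ii) × 2: (2)·(-128.2) = -256.4 kJ
(iii) reversed: +124.2 kJ
By Hess's law, ΔHrxn = (2)·(-128.2) + (-1)·(-124.2) = -132.2 kJ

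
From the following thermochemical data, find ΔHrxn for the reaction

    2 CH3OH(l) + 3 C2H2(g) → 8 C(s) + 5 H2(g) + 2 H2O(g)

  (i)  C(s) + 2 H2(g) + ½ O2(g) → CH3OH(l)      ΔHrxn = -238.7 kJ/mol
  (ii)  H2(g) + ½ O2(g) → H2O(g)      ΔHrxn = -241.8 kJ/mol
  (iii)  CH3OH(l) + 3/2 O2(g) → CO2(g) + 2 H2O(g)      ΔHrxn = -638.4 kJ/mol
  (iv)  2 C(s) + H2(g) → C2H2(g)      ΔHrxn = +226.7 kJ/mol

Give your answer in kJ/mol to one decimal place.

(i) reversed and × 2: (-2)·(-238.7) = +477.4 kJ/mol
(ii) × 2: (2)·(-241.8) = -483.6 kJ/mol
(iii): not needed.
(iv) reversed and × 3: (-3)·(+226.7) = -680.1 kJ/mol
ΔHrxn = (-2)·(-238.7) + (2)·(-241.8) + (-3)·(+226.7) = -686.3 kJ/mol

ΔHrxn = -686.3 kJ/mol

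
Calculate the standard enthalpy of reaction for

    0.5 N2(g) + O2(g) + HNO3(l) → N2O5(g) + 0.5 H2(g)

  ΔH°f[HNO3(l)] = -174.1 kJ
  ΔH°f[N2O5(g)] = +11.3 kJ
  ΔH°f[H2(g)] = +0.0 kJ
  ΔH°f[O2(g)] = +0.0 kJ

ΔH°rxn = Σ nΔHf°(products) − Σ nΔHf°(reactants).
Products: 1·(+11.3) + 1/2·(+0.0) = +11.3
Reactants: 1/2·(+0.0) + 1·(+0.0) + 1·(-174.1) = -174.1
ΔH° = (+11.3) − (-174.1) = 185.4 kJ

ΔH° = 185.4 kJ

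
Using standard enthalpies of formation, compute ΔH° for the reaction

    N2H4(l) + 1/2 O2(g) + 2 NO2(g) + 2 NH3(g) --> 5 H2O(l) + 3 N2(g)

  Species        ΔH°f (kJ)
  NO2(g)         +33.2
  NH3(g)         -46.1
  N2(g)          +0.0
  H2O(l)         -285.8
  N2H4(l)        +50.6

ΔH°rxn = Σ nΔHf°(products) − Σ nΔHf°(reactants).
Products: 5·(-285.8) + 3·(+0.0) = -1429.0
Reactants: 1·(+50.6) + 1/2·(+0.0) + 2·(+33.2) + 2·(-46.1) = +24.8
ΔH° = (-1429.0) − (+24.8) = -1453.8 kJ

ΔH° = -1453.8 kJ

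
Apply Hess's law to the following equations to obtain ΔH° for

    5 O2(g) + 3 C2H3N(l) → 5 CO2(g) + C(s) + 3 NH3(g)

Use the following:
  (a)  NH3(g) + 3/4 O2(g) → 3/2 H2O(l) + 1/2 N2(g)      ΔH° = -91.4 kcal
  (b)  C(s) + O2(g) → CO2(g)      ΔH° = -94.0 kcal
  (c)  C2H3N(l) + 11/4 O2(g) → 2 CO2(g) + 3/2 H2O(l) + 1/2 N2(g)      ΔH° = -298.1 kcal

ΔH° = -526.1 kcal

(a) reversed and × 3 (NH3(g) must end up as a product; ×3 to match 3 NH3(g) in the target): (-3)·(-91.4) = +274.2 kcal
(b) reversed (reverse to put C(s) on the product side): +94.0 kcal
(c) × 3 (scale by 3 for the 3 C2H3N(l)): (3)·(-298.1) = -894.3 kcal
ΔH° = (-3)·(-91.4) + (-1)·(-94.0) + (3)·(-298.1) = -526.1 kcal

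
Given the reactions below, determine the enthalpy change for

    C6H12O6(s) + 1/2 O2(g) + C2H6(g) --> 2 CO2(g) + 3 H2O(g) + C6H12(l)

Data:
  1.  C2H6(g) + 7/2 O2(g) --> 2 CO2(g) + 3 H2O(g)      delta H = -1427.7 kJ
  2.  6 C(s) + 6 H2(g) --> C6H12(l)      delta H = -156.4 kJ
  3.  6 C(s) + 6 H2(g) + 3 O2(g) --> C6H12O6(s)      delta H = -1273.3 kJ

delta H = -310.8 kJ

eq. 1 as written: -1427.7 kJ
eq. 2 as written: -156.4 kJ
eq. 3 reversed: +1273.3 kJ
delta H = (-1427.7) + (-156.4) + (+1273.3) = -310.8 kJ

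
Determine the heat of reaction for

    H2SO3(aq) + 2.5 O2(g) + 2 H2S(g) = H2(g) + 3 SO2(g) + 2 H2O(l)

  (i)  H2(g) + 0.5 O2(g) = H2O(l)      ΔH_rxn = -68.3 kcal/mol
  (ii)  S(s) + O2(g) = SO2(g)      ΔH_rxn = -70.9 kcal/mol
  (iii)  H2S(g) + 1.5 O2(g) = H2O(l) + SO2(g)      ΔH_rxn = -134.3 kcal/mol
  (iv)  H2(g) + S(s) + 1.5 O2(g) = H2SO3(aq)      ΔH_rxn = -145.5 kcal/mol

ΔH_rxn = -194.0 kcal/mol

(i): not needed.
(ii) as written: -70.9 kcal/mol
(iii) × 2: (2)·(-134.3) = -268.6 kcal/mol
(iv) reversed: +145.5 kcal/mol
ΔH_rxn = (1)·(-70.9) + (2)·(-134.3) + (-1)·(-145.5) = -194.0 kcal/mol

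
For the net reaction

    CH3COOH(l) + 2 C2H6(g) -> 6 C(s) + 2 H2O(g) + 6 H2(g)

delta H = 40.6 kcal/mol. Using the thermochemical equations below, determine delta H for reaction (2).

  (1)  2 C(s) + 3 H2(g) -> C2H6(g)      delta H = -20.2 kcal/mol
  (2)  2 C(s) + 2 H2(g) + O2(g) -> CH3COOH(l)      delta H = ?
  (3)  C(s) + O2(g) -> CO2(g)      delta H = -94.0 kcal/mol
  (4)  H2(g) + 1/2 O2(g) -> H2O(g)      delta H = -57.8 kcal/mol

delta H = -115.8 kcal/mol

(1) reversed and × 2: (-2)·(-20.2) = +40.4 kcal/mol
(2) reversed: contributes −x
(3): not needed.
(4) × 2: (2)·(-57.8) = -115.6 kcal/mol
+40.6 = (+40.4) + (-115.6) − x
x = (+40.6 − (-75.2)) / (-1) = -115.8 kcal/mol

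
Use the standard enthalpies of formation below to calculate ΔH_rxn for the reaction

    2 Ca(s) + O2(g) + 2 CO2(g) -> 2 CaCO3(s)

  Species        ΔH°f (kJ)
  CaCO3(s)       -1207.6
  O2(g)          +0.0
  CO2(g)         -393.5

ΔH_rxn = -1628.2 kJ

Products: 2·(-1207.6) = -2415.2
Reactants: 2·(+0.0) + 1·(+0.0) + 2·(-393.5) = -787.0
ΔH_rxn = (-2415.2) − (-787.0) = -1628.2 kJ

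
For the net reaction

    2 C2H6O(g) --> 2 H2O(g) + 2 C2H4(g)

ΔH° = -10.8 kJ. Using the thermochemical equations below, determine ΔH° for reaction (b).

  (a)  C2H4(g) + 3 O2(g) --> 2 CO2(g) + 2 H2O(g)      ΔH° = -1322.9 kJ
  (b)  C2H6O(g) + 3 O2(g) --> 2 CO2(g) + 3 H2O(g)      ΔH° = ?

ΔH° = -1328.3 kJ

(a) reversed and × 2 (C2H4(g) must end up as a product; scale by 2 for the 2 C2H4(g)): (-2)·(-1322.9) = +2645.8 kJ
(b) × 2 (scale by 2 for the 2 C2H6O(g)): contributes 2·x
-10.8 = (+2645.8) + 2·x
x = (-10.8 − (+2645.8)) / (2) = -1328.3 kJ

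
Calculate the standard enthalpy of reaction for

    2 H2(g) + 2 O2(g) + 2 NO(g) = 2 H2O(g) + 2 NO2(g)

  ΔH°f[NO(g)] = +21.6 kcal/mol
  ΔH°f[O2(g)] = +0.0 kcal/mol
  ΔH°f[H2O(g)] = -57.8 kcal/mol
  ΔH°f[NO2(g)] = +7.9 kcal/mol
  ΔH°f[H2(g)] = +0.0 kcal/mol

ΔH°rxn = Σ nΔHf°(products) − Σ nΔHf°(reactants).
Products: 2·(-57.8) + 2·(+7.9) = -99.8
Reactants: 2·(+0.0) + 2·(+0.0) + 2·(+21.6) = +43.2
ΔHrxn = (-99.8) − (+43.2) = -143.0 kcal/mol

ΔHrxn = -143.0 kcal/mol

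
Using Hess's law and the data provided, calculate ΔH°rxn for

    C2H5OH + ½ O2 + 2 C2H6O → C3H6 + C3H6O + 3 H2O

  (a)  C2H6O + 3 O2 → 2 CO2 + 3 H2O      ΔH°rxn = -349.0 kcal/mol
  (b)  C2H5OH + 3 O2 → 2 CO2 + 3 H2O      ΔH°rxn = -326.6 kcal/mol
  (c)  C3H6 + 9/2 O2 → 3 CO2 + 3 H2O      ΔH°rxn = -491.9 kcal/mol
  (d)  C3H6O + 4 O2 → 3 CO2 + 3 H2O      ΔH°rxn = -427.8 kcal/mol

(a) × 2: (2)·(-349.0) = -698.0 kcal/mol
(b) as written: -326.6 kcal/mol
(c) reversed: +491.9 kcal/mol
(d) reversed: +427.8 kcal/mol
Since enthalpy is a state function, ΔH°rxn = (2)·(-349.0) + (1)·(-326.6) + (-1)·(-491.9) + (-1)·(-427.8) = -104.9 kcal/mol

ΔH°rxn = -104.9 kcal/mol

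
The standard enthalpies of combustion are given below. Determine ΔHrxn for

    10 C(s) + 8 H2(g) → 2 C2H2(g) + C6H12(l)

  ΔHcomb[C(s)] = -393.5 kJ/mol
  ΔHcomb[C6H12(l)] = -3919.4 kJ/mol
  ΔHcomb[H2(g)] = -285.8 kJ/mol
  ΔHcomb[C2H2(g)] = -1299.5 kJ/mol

ΔHrxn = 297.0 kJ/mol

Using ΔH = Σ nΔHc°(reactants) − Σ nΔHc°(products):
= [10·(-393.5) + 8·(-285.8)] − [2·(-1299.5) + 1·(-3919.4)]
= 297.0 kJ/mol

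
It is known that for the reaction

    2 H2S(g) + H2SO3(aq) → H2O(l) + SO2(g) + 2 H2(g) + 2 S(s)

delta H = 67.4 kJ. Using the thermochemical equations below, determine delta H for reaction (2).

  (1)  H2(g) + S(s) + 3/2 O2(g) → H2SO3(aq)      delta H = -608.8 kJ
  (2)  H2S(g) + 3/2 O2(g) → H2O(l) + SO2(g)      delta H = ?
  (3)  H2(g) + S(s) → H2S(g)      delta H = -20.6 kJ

delta H = -562.0 kJ

(1) reversed (reverse to put H2SO3(aq) on the reactant side): +608.8 kJ
(2) as written (H2O(l) already on the product side): contributes x
(3) reversed: +20.6 kJ
+67.4 = (+608.8) + (+20.6) + x
x = (+67.4 − (+629.4)) / (1) = -562.0 kJ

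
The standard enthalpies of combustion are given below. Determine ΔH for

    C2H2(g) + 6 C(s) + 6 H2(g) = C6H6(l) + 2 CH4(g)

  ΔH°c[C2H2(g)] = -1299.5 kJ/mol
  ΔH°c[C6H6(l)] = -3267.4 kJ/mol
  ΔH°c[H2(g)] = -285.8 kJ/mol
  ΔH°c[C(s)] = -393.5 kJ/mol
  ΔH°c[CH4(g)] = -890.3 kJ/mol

Using ΔH = Σ nΔHc°(reactants) − Σ nΔHc°(products):
= [1·(-1299.5) + 6·(-393.5) + 6·(-285.8)] − [1·(-3267.4) + 2·(-890.3)]
= -327.3 kJ/mol

ΔH = -327.3 kJ/mol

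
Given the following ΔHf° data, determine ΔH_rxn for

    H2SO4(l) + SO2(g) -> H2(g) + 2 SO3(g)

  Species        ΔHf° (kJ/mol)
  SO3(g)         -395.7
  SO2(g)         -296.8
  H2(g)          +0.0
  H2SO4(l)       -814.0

Products: 1·(+0.0) + 2·(-395.7) = -791.4
Reactants: 1·(-814.0) + 1·(-296.8) = -1110.8
ΔH_rxn = (-791.4) − (-1110.8) = 319.4 kJ/mol

ΔH_rxn = 319.4 kJ/mol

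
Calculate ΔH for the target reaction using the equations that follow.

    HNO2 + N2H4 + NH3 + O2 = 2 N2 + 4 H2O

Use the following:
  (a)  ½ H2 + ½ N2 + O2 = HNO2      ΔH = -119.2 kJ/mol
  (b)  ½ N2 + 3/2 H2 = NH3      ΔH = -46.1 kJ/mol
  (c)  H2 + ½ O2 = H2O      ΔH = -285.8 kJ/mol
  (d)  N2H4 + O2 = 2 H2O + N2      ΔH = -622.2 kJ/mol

(a) reversed: +119.2 kJ/mol
(b) reversed: +46.1 kJ/mol
(c) × 2: (2)·(-285.8) = -571.6 kJ/mol
(d) as written: -622.2 kJ/mol
Summing the manipulated equations, ΔH = (+119.2) + (+46.1) + (-571.6) + (-622.2) = -1028.5 kJ/mol

ΔH = -1028.5 kJ/mol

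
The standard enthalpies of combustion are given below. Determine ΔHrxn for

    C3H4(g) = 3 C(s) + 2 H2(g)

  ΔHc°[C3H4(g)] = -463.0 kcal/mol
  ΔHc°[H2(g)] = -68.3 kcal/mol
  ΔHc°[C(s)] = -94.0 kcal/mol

ΔHrxn = -44.4 kcal/mol

With combustion enthalpies, reactants minus products:
= [1·(-463.0)] − [3·(-94.0) + 2·(-68.3)]
= -44.4 kcal/mol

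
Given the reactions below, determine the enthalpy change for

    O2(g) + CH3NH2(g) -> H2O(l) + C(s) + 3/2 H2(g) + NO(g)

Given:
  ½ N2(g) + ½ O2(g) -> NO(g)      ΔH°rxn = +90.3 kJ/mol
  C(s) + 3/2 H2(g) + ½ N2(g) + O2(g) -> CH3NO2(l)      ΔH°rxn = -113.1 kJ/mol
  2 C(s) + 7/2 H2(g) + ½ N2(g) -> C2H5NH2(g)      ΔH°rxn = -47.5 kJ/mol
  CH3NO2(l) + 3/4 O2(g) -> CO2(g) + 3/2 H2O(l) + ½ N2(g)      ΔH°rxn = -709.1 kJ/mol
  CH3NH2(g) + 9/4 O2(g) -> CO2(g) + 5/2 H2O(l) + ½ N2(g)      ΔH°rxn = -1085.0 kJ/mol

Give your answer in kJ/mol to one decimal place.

ΔH°rxn = -172.5 kJ/mol

equation 1 as written (NO(g) already on the product side): +90.3 kJ/mol
equation 2 reversed: +113.1 kJ/mol
equation 3: not needed (C2H5NH2(g) appears nowhere else).
equation 4 reversed: +709.1 kJ/mol
equation 5 as written (CH3NH2(g) already on the reactant side): -1085.0 kJ/mol
ΔH°rxn = (+90.3) + (+113.1) + (+709.1) + (-1085.0) = -172.5 kJ/mol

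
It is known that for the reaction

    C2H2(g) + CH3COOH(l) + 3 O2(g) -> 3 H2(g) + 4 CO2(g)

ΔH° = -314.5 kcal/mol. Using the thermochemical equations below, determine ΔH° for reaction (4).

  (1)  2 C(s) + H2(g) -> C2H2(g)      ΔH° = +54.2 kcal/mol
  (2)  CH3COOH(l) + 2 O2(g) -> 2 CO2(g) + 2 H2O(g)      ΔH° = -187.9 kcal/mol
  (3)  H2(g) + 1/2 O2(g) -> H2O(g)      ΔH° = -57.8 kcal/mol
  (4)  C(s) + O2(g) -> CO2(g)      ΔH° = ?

(1) reversed: -54.2 kcal/mol
(2) as written: -187.9 kcal/mol
(3) reversed and × 2: (-2)·(-57.8) = +115.6 kcal/mol
(4) × 2: contributes 2·x
-314.5 = (-54.2) + (-187.9) + (+115.6) + 2·x
x = (-314.5 − (-126.5)) / (2) = -94.0 kcal/mol

ΔH° = -94.0 kcal/mol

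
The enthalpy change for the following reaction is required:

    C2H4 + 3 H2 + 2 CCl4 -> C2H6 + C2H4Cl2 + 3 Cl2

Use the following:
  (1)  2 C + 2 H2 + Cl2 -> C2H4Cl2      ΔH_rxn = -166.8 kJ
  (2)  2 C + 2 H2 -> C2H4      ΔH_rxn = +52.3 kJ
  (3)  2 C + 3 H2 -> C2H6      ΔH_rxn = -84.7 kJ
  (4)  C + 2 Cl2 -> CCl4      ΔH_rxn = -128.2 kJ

(1) as written (C2H4Cl2 already on the product side): -166.8 kJ
(2) reversed (reverse to put C2H4 on the reactant side): -52.3 kJ
(3) as written (C2H6 already on the product side): -84.7 kJ
(4) reversed and × 2 (CCl4 must end up as a reactant; scale by 2 for the 2 CCl4): (-2)·(-128.2) = +256.4 kJ
Combining the equations, ΔH_rxn = (1)·(-166.8) + (-1)·(+52.3) + (1)·(-84.7) + (-2)·(-128.2) = -47.4 kJ

ΔH_rxn = -47.4 kJ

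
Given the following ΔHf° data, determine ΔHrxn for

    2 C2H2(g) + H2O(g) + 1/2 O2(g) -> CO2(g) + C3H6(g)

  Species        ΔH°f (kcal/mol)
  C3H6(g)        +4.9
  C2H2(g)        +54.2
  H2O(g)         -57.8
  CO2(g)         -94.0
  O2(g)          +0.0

Products: 1·(-94.0) + 1·(+4.9) = -89.1
Reactants: 2·(+54.2) + 1·(-57.8) + 1/2·(+0.0) = +50.6
ΔHrxn = (-89.1) − (+50.6) = -139.7 kcal/mol

ΔHrxn = -139.7 kcal/mol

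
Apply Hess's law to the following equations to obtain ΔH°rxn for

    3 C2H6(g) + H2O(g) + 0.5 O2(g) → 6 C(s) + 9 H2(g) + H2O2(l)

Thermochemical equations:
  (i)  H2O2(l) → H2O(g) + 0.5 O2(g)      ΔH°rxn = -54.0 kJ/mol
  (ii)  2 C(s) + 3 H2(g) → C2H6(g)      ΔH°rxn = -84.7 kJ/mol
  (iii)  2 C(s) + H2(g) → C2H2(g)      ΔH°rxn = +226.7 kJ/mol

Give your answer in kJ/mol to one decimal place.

ΔH°rxn = 308.1 kJ/mol

(i) reversed (reverse to put H2O2(l) on the product side): +54.0 kJ/mol
(ii) reversed and × 3 (C2H6(g) must end up as a reactant; scale by 3 for the 3 C2H6(g)): (-3)·(-84.7) = +254.1 kJ/mol
(iii): not needed (C2H2(g) appears nowhere else).
Summing the manipulated equations, ΔH°rxn = (-1)·(-54.0) + (-3)·(-84.7) = 308.1 kJ/mol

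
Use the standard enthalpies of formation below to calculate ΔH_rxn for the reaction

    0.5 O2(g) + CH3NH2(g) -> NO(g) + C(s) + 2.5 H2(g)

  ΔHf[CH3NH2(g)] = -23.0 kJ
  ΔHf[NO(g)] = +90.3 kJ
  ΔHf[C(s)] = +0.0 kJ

ΔH°rxn = Σ nΔHf°(products) − Σ nΔHf°(reactants).
Products: 1·(+90.3) + 1·(+0.0) + 5/2·(+0.0) = +90.3
Reactants: 1/2·(+0.0) + 1·(-23.0) = -23.0
ΔH_rxn = (+90.3) − (-23.0) = 113.3 kJ

ΔH_rxn = 113.3 kJ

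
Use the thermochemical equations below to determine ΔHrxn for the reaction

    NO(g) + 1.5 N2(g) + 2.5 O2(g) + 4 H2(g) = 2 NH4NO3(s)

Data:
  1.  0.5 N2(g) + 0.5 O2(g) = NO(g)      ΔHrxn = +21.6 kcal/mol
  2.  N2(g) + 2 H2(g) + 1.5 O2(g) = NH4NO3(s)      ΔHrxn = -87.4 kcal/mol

ΔHrxn = -196.4 kcal/mol

eq. 1 reversed: -21.6 kcal/mol
eq. 2 × 2: (2)·(-87.4) = -174.8 kcal/mol
ΔHrxn = (-21.6) + (-174.8) = -196.4 kcal/mol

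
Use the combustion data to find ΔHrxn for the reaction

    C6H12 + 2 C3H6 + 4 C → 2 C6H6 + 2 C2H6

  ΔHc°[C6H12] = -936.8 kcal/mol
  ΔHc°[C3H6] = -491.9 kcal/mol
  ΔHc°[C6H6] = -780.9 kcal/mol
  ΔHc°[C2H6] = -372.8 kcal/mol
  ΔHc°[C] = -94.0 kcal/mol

ΔHrxn = 10.8 kcal/mol

Using ΔH = Σ nΔHc°(reactants) − Σ nΔHc°(products):
= [1·(-936.8) + 2·(-491.9) + 4·(-94.0)] − [2·(-780.9) + 2·(-372.8)]
= 10.8 kcal/mol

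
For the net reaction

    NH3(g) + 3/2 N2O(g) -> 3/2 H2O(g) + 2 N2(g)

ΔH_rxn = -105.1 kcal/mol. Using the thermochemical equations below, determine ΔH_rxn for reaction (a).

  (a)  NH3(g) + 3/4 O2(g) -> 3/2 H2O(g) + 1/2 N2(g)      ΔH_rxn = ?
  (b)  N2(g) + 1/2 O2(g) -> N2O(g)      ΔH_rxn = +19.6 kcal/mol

ΔH_rxn = -75.7 kcal/mol

(a) as written: contributes x
(b) reversed and × 3/2: (-3/2)·(+19.6) = -29.4 kcal/mol
-105.1 = (-29.4) + x
x = (-105.1 − (-29.4)) / (1) = -75.7 kcal/mol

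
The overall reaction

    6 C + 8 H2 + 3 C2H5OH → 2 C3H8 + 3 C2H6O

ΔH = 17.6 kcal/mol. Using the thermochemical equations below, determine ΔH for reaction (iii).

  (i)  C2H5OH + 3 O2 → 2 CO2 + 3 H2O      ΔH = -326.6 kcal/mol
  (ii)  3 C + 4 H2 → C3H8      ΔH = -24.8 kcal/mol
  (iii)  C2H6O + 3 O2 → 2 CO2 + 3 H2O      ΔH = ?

(i) × 3: (3)·(-326.6) = -979.8 kcal/mol
(ii) × 2: (2)·(-24.8) = -49.6 kcal/mol
(iii) reversed and × 3: contributes −3·x
+17.6 = (-979.8) + (-49.6) − 3·x
x = (+17.6 − (-1029.4)) / (-3) = -349.0 kcal/mol

ΔH = -349.0 kcal/mol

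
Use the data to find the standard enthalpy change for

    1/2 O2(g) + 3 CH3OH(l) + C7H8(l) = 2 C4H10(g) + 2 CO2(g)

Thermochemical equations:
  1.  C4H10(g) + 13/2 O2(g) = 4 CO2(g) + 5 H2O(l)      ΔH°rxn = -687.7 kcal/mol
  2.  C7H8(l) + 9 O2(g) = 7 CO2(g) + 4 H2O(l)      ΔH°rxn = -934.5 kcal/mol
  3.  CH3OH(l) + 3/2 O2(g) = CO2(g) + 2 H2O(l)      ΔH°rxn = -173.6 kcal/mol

ΔH°rxn = -79.9 kcal/mol

eq. 1 reversed and × 2: (-2)·(-687.7) = +1375.4 kcal/mol
eq. 2 as written: -934.5 kcal/mol
eq. 3 × 3: (3)·(-173.6) = -520.8 kcal/mol
Since enthalpy is a state function, ΔH°rxn = (-2)·(-687.7) + (1)·(-934.5) + (3)·(-173.6) = -79.9 kcal/mol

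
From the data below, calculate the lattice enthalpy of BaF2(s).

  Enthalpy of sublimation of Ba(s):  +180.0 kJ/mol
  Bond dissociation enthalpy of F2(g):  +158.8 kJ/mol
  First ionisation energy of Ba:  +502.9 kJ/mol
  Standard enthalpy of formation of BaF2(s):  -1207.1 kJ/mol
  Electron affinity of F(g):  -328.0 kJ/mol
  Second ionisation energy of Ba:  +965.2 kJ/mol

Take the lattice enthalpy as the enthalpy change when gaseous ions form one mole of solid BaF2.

U = -2358.0 kJ/mol

ΔHf° = 1·ΔHsub + 1·(ΣIE) + 1·D(F2) + 2·EA + U
-1207.1 = 1·(+180.0) + 1·(+1468.1) + 1·(+158.8) + 2·(-328.0) + U
U = -1207.1 − (+1150.9) = -2358.0 kJ/mol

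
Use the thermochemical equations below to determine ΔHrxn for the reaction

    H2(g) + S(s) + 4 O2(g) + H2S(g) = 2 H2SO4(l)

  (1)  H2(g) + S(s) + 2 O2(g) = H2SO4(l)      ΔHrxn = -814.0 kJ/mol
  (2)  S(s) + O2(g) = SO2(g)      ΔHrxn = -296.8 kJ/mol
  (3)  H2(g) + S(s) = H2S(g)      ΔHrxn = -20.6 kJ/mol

ΔHrxn = -1607.4 kJ/mol

(1) × 2: (2)·(-814.0) = -1628.0 kJ/mol
(2): not needed.
(3) reversed: +20.6 kJ/mol
Since enthalpy is a state function, ΔHrxn = (-1628.0) + (+20.6) = -1607.4 kJ/mol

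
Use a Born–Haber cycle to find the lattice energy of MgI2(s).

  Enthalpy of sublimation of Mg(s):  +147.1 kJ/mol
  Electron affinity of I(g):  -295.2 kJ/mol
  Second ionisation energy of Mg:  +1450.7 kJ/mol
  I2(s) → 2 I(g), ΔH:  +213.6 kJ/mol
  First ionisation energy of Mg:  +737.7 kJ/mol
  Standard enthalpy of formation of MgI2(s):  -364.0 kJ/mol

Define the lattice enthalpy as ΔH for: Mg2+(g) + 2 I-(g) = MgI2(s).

ΔHf° = 1·ΔHsub + 1·(ΣIE) + 1·D(I2) + 2·EA + U
-364.0 = 1·(+147.1) + 1·(+2188.4) + 1·(+213.6) + 2·(-295.2) + U
U = -364.0 − (+1958.7) = -2322.7 kJ/mol

U = -2322.7 kJ/mol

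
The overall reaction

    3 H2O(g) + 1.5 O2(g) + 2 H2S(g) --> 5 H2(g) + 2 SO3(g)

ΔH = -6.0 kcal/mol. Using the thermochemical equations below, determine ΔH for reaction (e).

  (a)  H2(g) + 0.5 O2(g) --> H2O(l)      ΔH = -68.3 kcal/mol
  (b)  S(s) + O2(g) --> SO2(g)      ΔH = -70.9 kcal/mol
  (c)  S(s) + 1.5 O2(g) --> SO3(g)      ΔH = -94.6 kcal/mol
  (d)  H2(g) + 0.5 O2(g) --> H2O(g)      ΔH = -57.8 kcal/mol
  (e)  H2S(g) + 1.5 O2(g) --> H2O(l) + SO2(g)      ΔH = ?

(a) reversed and × 2: (-2)·(-68.3) = +136.6 kcal/mol
(b) reversed and × 2: (-2)·(-70.9) = +141.8 kcal/mol
(c) × 2 (scale by 2 for the 2 SO3(g)): (2)·(-94.6) = -189.2 kcal/mol
(d) reversed and × 3 (H2O(g) must end up as a reactant; scale by 3 for the 3 H2O(g)): (-3)·(-57.8) = +173.4 kcal/mol
(e) × 2 (scale by 2 for the 2 H2S(g)): contributes 2·x
-6.0 = (+136.6) + (+141.8) + (-189.2) + (+173.4) + 2·x
x = (-6.0 − (+262.6)) / (2) = -134.3 kcal/mol

ΔH = -134.3 kcal/mol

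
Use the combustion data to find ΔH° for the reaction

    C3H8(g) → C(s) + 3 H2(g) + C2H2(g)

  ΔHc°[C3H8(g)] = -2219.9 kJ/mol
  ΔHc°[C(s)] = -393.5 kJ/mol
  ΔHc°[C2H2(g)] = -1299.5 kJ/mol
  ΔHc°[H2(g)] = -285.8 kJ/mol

With combustion enthalpies, reactants minus products:
= [1·(-2219.9)] − [1·(-393.5) + 3·(-285.8) + 1·(-1299.5)]
= 330.5 kJ/mol

ΔH° = 330.5 kJ/mol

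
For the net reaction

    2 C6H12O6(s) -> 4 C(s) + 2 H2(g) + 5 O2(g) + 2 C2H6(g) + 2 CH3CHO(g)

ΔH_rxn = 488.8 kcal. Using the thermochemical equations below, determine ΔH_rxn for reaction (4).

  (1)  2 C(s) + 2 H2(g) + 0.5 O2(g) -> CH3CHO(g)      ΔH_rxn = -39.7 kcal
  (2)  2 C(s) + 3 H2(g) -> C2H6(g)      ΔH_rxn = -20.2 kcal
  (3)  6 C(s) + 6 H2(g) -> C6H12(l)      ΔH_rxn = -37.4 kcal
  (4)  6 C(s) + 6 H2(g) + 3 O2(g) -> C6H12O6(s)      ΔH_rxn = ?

(1) × 2: (2)·(-39.7) = -79.4 kcal
(2) × 2: (2)·(-20.2) = -40.4 kcal
(3): not needed.
(4) reversed and × 2: contributes −2·x
+488.8 = (-79.4) + (-40.4) − 2·x
x = (+488.8 − (-119.8)) / (-2) = -304.3 kcal

ΔH_rxn = -304.3 kcal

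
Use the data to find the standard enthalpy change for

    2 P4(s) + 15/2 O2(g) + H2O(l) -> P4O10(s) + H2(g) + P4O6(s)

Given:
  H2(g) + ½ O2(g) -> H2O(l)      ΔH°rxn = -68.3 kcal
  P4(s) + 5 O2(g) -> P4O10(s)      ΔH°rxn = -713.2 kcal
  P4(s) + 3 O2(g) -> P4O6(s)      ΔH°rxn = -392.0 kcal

ΔH°rxn = -1036.9 kcal

equation 1 reversed: +68.3 kcal
equation 2 as written: -713.2 kcal
equation 3 as written: -392.0 kcal
Combining the equations, ΔH°rxn = (+68.3) + (-713.2) + (-392.0) = -1036.9 kcal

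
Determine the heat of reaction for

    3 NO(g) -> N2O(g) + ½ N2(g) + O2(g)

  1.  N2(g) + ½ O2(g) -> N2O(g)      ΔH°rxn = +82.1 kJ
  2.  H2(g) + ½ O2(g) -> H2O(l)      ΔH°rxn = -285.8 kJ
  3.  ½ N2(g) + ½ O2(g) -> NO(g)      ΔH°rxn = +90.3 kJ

eq. 1 as written (N2O(g) already on the product side): +82.1 kJ
eq. 2: not needed (H2O(l) appears nowhere else).
eq. 3 reversed and × 3 (NO(g) must end up as a reactant; ×3 to match 3 NO(g) in the target): (-3)·(+90.3) = -270.9 kJ
Since enthalpy is a state function, ΔH°rxn = (+82.1) + (-270.9) = -188.8 kJ

ΔH°rxn = -188.8 kJ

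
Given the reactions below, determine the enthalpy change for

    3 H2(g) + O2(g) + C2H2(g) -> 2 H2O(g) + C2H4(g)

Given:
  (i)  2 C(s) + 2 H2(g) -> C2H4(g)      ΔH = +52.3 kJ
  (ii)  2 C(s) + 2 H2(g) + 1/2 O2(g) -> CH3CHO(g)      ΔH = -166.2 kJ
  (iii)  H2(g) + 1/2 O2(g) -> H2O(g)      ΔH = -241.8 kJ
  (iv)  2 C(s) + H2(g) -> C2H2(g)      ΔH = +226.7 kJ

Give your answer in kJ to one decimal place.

ΔH = -658.0 kJ

(i) as written (C2H4(g) already on the product side): +52.3 kJ
(ii): not needed (CH3CHO(g) appears nowhere else).
(iii) × 2 (scale by 2 for the 2 H2O(g)): (2)·(-241.8) = -483.6 kJ
(iv) reversed (reverse to put C2H2(g) on the reactant side): -226.7 kJ
By Hess's law, ΔH = (+52.3) + (-483.6) + (-226.7) = -658.0 kJ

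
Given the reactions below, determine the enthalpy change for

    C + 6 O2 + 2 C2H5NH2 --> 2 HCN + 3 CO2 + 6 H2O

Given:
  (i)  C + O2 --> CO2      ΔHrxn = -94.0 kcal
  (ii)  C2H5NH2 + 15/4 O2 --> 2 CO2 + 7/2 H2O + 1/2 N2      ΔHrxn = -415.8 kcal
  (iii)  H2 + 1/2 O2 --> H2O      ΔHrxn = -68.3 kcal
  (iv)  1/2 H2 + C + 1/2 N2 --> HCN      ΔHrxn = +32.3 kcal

(i) reversed: +94.0 kcal
(ii) × 2: (2)·(-415.8) = -831.6 kcal
(iii) reversed: +68.3 kcal
(iv) × 2: (2)·(+32.3) = +64.6 kcal
ΔHrxn = (-1)·(-94.0) + (2)·(-415.8) + (-1)·(-68.3) + (2)·(+32.3) = -604.7 kcal

ΔHrxn = -604.7 kcal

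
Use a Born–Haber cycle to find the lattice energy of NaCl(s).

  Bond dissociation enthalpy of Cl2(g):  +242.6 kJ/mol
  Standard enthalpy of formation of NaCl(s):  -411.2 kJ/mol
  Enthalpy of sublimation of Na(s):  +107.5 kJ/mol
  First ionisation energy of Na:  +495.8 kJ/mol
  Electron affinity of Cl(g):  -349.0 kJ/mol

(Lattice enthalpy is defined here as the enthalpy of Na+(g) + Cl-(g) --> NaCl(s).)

ΔHf° = 1·ΔHsub + 1·(ΣIE) + 1/2·D(Cl2) + 1·EA + U
-411.2 = 1·(+107.5) + 1·(+495.8) + 1/2·(+242.6) + 1·(-349.0) + U
U = -411.2 − (+375.6) = -786.8 kJ/mol

U = -786.8 kJ/mol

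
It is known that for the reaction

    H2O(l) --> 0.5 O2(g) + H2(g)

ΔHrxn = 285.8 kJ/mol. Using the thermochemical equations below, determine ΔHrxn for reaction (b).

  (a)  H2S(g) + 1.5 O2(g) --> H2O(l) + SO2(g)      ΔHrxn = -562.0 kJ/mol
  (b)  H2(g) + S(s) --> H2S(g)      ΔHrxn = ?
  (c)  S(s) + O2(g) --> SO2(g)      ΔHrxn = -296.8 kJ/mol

(a) reversed (reverse to put H2O(l) on the reactant side): +562.0 kJ/mol
(b) reversed (reverse to put H2(g) on the product side): contributes −x
(c) as written: -296.8 kJ/mol
+285.8 = (+562.0) + (-296.8) − x
x = (+285.8 − (+265.2)) / (-1) = -20.6 kJ/mol

ΔHrxn = -20.6 kJ/mol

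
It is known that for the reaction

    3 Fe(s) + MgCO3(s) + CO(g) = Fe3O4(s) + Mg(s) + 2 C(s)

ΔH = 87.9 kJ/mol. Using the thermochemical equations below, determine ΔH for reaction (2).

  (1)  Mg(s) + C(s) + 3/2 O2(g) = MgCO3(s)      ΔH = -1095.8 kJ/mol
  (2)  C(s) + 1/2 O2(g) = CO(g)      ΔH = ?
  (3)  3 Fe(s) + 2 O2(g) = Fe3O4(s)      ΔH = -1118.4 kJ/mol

ΔH = -110.5 kJ/mol

(1) reversed: +1095.8 kJ/mol
(2) reversed: contributes −x
(3) as written: -1118.4 kJ/mol
+87.9 = (+1095.8) + (-1118.4) − x
x = (+87.9 − (-22.6)) / (-1) = -110.5 kJ/mol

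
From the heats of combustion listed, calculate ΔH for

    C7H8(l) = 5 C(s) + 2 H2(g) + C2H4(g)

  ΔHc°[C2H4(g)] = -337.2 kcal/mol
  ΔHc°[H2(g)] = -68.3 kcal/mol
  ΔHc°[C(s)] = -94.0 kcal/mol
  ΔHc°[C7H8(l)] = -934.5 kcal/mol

Using ΔH = Σ nΔHc°(reactants) − Σ nΔHc°(products):
= [1·(-934.5)] − [5·(-94.0) + 2·(-68.3) + 1·(-337.2)]
= 9.3 kcal/mol

ΔH = 9.3 kcal/mol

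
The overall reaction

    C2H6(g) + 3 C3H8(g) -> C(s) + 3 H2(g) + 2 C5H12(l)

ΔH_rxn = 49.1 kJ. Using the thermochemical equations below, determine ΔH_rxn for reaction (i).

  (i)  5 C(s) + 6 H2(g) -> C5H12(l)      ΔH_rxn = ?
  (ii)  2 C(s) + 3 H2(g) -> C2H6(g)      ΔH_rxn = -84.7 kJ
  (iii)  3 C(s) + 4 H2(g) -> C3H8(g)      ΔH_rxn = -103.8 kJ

(i) × 2: contributes 2·x
(ii) reversed: +84.7 kJ
(iii) reversed and × 3: (-3)·(-103.8) = +311.4 kJ
+49.1 = (+84.7) + (+311.4) + 2·x
x = (+49.1 − (+396.1)) / (2) = -173.5 kJ

ΔH_rxn = -173.5 kJ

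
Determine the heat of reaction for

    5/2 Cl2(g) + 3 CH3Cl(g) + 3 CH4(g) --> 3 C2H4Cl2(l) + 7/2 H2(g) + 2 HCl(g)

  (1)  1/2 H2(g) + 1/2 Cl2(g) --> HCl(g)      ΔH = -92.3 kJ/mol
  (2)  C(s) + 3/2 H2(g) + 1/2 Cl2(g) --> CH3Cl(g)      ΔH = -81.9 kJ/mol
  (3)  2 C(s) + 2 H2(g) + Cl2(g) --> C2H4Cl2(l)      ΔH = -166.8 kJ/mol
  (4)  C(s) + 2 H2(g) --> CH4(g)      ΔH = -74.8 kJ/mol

(1) × 2 (×2 to match 2 HCl(g) in the target): (2)·(-92.3) = -184.6 kJ/mol
(2) reversed and × 3 (reverse to put CH3Cl(g) on the reactant side; ×3 to match 3 CH3Cl(g) in the target): (-3)·(-81.9) = +245.7 kJ/mol
(3) × 3 (×3 to match 3 C2H4Cl2(l) in the target): (3)·(-166.8) = -500.4 kJ/mol
(4) reversed and × 3 (CH4(g) must end up as a reactant; scale by 3 for the 3 CH4(g)): (-3)·(-74.8) = +224.4 kJ/mol
ΔH = (2)·(-92.3) + (-3)·(-81.9) + (3)·(-166.8) + (-3)·(-74.8) = -214.9 kJ/mol

ΔH = -214.9 kJ/mol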